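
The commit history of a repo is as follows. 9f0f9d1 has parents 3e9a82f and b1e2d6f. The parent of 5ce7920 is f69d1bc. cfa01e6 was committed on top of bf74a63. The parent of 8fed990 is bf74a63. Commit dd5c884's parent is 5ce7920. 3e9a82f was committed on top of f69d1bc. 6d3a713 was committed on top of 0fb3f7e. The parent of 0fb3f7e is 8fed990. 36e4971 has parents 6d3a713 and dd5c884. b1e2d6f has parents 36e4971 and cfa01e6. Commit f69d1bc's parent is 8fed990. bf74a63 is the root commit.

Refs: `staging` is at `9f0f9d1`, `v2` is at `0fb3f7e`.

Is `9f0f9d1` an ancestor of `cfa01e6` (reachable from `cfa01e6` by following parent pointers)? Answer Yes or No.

No

Ancestors of cfa01e6: {bf74a63, cfa01e6}.
9f0f9d1 is not in that set, so it is not an ancestor of cfa01e6.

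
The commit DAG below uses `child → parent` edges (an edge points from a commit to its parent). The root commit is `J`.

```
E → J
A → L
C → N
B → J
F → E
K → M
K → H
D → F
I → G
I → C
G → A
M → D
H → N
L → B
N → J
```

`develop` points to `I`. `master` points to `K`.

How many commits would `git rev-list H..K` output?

5

Reachable from K: {D, E, F, H, J, K, M, N}.
Reachable from H: {H, J, N}.
In K's history but not H's: {D, E, F, K, M} — 5 commits.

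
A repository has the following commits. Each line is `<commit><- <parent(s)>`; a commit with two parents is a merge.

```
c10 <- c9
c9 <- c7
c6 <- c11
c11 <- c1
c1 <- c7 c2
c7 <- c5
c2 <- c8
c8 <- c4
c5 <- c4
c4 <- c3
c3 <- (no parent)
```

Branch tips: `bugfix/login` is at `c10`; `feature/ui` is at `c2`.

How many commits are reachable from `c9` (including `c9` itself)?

5

Walking parent pointers from c9: reachable set = {c3, c4, c5, c7, c9}.
That is 5 commits.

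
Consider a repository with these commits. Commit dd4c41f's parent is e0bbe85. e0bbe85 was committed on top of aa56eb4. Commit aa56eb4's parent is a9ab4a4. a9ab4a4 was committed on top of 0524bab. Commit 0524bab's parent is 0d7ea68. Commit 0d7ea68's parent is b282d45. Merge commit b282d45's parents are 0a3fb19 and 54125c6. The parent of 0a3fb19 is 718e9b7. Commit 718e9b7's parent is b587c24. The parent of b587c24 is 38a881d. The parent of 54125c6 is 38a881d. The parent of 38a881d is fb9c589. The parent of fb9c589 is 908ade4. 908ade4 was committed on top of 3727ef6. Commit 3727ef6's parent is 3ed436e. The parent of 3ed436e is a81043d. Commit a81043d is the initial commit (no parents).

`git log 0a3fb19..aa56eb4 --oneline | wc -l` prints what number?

6

Reachable from aa56eb4: {0524bab, 0a3fb19, 0d7ea68, 3727ef6, 38a881d, 3ed436e, 54125c6, 718e9b7, 908ade4, a81043d, a9ab4a4, aa56eb4, b282d45, b587c24, fb9c589}.
Reachable from 0a3fb19: {0a3fb19, 3727ef6, 38a881d, 3ed436e, 718e9b7, 908ade4, a81043d, b587c24, fb9c589}.
In aa56eb4's history but not 0a3fb19's: {0524bab, 0d7ea68, 54125c6, a9ab4a4, aa56eb4, b282d45} — 6 commits.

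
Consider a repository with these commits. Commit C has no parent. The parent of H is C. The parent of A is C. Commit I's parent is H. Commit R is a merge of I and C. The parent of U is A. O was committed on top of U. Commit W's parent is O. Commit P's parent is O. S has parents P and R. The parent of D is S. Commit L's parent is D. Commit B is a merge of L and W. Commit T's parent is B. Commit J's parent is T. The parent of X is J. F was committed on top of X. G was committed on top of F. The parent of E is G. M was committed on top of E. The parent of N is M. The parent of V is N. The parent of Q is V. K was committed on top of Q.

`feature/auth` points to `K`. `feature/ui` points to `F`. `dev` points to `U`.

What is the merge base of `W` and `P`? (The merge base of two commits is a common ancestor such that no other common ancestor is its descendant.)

Ancestors of W: {A, C, O, U, W}.
Ancestors of P: {A, C, O, P, U}.
Common ancestors: {A, C, O, U}.
Among these, O is not an ancestor of any other common ancestor — it is the merge base.

O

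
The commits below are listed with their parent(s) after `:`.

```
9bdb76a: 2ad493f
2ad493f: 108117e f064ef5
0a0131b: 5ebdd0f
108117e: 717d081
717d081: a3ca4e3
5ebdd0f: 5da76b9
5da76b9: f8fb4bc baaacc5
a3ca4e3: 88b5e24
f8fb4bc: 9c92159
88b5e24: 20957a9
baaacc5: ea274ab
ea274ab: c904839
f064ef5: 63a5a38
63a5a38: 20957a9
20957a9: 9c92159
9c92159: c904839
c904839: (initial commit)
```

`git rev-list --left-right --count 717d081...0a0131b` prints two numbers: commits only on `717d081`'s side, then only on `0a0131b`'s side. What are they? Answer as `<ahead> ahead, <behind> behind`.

4 ahead, 6 behind

Reachable from 717d081: {20957a9, 717d081, 88b5e24, 9c92159, a3ca4e3, c904839}.
Reachable from 0a0131b: {0a0131b, 5da76b9, 5ebdd0f, 9c92159, baaacc5, c904839, ea274ab, f8fb4bc}.
Only in 717d081's history (ahead): {20957a9, 717d081, 88b5e24, a3ca4e3} — 4.
Only in 0a0131b's history (behind): {0a0131b, 5da76b9, 5ebdd0f, baaacc5, ea274ab, f8fb4bc} — 6.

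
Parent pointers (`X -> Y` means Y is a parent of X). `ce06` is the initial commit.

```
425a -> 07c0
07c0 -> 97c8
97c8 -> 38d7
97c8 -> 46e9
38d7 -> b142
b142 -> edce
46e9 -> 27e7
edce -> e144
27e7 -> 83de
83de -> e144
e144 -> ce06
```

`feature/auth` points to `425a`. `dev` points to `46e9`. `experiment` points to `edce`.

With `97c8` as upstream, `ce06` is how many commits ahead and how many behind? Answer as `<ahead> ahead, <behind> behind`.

Reachable from ce06: {ce06}.
Reachable from 97c8: {27e7, 38d7, 46e9, 83de, 97c8, b142, ce06, e144, edce}.
Only in ce06's history (ahead): {} — 0.
Only in 97c8's history (behind): {27e7, 38d7, 46e9, 83de, 97c8, b142, e144, edce} — 8.

0 ahead, 8 behind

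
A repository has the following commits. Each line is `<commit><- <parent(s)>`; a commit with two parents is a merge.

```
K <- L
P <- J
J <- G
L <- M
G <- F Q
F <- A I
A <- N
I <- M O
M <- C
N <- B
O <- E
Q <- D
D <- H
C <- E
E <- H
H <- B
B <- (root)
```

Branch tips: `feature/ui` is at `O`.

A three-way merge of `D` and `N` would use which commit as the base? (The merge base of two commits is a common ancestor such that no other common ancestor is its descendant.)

B

Ancestors of D: {B, D, H}.
Ancestors of N: {B, N}.
Common ancestors: {B}.
The only common ancestor is B, so it is the merge base.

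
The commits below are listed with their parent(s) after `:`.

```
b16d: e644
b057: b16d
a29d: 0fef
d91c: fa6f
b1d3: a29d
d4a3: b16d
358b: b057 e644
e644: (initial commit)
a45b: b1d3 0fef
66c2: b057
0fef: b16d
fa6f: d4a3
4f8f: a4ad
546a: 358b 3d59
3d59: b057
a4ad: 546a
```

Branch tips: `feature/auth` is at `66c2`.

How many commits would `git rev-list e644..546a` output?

5

Reachable from 546a: {358b, 3d59, 546a, b057, b16d, e644}.
Reachable from e644: {e644}.
In 546a's history but not e644's: {358b, 3d59, 546a, b057, b16d} — 5 commits.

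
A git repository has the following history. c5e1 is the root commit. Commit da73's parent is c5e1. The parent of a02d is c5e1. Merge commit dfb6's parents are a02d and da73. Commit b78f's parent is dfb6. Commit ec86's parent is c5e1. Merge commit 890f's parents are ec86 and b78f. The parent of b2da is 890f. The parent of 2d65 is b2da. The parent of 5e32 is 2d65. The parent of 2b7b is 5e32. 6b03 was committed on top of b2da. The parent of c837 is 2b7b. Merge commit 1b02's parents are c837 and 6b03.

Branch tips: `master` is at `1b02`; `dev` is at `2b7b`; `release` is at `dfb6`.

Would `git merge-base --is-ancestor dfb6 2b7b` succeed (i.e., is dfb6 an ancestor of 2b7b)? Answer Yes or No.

Yes

Ancestors of 2b7b (commits reachable by following parents): {2b7b, 2d65, 5e32, 890f, a02d, b2da, b78f, c5e1, da73, dfb6, ec86}.
dfb6 is in that set, so it is an ancestor of 2b7b.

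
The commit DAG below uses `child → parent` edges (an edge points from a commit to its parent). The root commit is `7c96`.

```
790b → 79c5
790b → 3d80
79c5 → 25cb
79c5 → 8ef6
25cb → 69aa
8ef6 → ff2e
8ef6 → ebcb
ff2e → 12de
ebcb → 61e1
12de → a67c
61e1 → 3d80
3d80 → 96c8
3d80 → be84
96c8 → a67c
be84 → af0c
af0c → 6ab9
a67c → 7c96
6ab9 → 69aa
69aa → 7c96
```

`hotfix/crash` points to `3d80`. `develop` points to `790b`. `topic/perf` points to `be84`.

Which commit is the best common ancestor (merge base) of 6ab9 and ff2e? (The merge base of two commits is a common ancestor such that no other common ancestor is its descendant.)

7c96

Ancestors of 6ab9: {69aa, 6ab9, 7c96}.
Ancestors of ff2e: {12de, 7c96, a67c, ff2e}.
Common ancestors: {7c96}.
The only common ancestor is 7c96, so it is the merge base.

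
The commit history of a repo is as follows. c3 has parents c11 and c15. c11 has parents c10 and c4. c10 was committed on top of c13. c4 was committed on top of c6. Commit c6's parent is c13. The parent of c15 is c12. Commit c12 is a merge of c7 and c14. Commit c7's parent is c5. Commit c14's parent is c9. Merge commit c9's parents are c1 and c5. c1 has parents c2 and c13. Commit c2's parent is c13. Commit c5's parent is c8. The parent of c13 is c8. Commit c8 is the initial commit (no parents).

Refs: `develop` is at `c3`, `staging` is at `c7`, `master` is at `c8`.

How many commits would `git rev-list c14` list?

Walking parent pointers from c14: reachable set = {c1, c13, c14, c2, c5, c8, c9}.
That is 7 commits.

7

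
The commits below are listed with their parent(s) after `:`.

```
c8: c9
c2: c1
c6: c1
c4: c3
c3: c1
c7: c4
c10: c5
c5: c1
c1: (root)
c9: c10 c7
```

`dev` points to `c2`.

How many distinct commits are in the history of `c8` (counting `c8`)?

Walking parent pointers from c8: reachable set = {c1, c10, c3, c4, c5, c7, c8, c9}.
That is 8 commits.

8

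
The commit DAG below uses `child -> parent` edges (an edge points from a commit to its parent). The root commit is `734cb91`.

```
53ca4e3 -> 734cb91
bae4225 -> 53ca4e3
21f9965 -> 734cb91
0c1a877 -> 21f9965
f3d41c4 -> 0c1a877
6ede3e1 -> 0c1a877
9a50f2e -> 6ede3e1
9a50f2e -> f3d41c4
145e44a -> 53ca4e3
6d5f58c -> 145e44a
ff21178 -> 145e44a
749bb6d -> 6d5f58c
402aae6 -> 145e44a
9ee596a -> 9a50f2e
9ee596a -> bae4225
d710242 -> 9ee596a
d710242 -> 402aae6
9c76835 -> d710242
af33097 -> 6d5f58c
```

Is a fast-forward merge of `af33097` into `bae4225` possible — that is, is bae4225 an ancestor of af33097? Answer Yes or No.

No

A fast-forward from bae4225 to af33097 is possible iff bae4225 is an ancestor of af33097.
Ancestors of af33097: {145e44a, 53ca4e3, 6d5f58c, 734cb91, af33097}.
bae4225 is not among them, so fast-forward is not possible.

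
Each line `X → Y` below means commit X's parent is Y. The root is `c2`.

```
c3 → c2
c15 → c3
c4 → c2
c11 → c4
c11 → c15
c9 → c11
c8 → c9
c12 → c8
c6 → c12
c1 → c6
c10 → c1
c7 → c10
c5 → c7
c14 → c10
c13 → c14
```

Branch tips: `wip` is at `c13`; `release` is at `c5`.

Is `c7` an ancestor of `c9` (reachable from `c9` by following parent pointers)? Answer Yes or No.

No

Ancestors of c9: {c11, c15, c2, c3, c4, c9}.
c7 is not in that set, so it is not an ancestor of c9.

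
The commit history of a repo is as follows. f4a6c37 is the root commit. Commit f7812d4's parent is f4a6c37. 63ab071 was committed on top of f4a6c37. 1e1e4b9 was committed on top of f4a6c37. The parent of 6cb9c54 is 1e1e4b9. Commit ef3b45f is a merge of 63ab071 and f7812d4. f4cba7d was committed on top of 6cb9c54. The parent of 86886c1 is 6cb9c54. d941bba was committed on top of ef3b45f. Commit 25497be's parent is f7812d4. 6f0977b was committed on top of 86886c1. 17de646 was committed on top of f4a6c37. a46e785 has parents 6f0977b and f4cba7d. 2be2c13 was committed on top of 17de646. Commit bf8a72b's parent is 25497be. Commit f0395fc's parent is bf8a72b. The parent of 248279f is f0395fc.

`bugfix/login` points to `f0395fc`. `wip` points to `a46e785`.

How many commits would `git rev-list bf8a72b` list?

4

Walking parent pointers from bf8a72b: reachable set = {25497be, bf8a72b, f4a6c37, f7812d4}.
That is 4 commits.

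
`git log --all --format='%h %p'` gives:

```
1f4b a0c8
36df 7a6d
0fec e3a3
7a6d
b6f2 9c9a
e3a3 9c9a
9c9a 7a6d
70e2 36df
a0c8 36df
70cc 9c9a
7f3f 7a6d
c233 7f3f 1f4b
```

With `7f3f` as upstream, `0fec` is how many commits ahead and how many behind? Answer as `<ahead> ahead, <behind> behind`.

3 ahead, 1 behind

Reachable from 0fec: {0fec, 7a6d, 9c9a, e3a3}.
Reachable from 7f3f: {7a6d, 7f3f}.
Only in 0fec's history (ahead): {0fec, 9c9a, e3a3} — 3.
Only in 7f3f's history (behind): {7f3f} — 1.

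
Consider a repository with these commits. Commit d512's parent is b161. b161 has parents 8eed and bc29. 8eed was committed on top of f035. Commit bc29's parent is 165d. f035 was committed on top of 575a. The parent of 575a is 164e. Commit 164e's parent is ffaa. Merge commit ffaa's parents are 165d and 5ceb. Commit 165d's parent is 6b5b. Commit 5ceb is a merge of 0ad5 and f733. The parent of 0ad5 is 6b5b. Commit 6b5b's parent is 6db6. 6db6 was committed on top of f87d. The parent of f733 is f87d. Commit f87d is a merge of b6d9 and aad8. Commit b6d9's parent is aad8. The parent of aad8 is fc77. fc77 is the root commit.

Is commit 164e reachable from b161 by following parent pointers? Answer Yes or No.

Ancestors of b161 (commits reachable by following parents): {0ad5, 164e, 165d, 575a, 5ceb, 6b5b, 6db6, 8eed, aad8, b161, b6d9, bc29, f035, f733, f87d, fc77, ffaa}.
164e is in that set, so it is an ancestor of b161.

Yes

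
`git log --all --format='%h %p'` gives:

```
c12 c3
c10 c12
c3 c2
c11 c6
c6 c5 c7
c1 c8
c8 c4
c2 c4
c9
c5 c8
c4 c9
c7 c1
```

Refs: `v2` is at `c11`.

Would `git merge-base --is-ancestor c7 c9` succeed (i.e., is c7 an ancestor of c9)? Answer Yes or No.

Ancestors of c9: {c9}.
c7 is not in that set, so it is not an ancestor of c9.

No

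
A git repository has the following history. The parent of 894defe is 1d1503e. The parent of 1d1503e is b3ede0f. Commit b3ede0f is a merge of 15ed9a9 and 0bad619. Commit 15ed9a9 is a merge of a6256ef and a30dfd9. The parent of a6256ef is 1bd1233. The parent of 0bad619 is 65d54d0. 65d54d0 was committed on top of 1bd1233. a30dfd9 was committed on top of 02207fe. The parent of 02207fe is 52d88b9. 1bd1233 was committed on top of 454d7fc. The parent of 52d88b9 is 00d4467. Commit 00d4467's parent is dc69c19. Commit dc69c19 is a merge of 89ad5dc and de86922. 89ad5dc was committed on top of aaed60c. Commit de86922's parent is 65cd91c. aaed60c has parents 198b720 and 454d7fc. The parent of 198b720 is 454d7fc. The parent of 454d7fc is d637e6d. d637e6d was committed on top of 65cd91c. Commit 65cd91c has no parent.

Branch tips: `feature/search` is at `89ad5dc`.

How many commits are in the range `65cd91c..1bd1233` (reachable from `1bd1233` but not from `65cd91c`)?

3

Reachable from 1bd1233: {1bd1233, 454d7fc, 65cd91c, d637e6d}.
Reachable from 65cd91c: {65cd91c}.
In 1bd1233's history but not 65cd91c's: {1bd1233, 454d7fc, d637e6d} — 3 commits.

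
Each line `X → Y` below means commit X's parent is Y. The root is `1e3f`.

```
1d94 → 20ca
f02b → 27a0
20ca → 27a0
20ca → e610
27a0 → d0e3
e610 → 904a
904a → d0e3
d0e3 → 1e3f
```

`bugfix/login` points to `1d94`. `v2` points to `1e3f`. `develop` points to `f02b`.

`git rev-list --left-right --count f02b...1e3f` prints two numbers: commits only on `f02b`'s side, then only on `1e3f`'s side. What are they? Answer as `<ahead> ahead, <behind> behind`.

3 ahead, 0 behind

Reachable from f02b: {1e3f, 27a0, d0e3, f02b}.
Reachable from 1e3f: {1e3f}.
Only in f02b's history (ahead): {27a0, d0e3, f02b} — 3.
Only in 1e3f's history (behind): {} — 0.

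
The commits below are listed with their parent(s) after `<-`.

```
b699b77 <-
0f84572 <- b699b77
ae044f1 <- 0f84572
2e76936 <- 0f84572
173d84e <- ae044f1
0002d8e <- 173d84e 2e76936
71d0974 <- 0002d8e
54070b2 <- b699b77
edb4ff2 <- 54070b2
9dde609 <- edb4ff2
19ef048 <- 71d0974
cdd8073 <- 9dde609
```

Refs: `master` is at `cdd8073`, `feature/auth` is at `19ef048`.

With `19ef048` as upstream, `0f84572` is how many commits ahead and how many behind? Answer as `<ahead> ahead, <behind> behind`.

Reachable from 0f84572: {0f84572, b699b77}.
Reachable from 19ef048: {0002d8e, 0f84572, 173d84e, 19ef048, 2e76936, 71d0974, ae044f1, b699b77}.
Only in 0f84572's history (ahead): {} — 0.
Only in 19ef048's history (behind): {0002d8e, 173d84e, 19ef048, 2e76936, 71d0974, ae044f1} — 6.

0 ahead, 6 behind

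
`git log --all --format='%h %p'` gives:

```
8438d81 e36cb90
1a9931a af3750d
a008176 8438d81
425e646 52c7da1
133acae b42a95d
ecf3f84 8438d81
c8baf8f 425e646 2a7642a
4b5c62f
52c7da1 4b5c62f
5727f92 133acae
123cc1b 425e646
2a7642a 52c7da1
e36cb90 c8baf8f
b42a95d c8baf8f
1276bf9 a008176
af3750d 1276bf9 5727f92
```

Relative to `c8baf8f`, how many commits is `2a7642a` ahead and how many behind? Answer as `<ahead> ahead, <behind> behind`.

0 ahead, 2 behind

Reachable from 2a7642a: {2a7642a, 4b5c62f, 52c7da1}.
Reachable from c8baf8f: {2a7642a, 425e646, 4b5c62f, 52c7da1, c8baf8f}.
Only in 2a7642a's history (ahead): {} — 0.
Only in c8baf8f's history (behind): {425e646, c8baf8f} — 2.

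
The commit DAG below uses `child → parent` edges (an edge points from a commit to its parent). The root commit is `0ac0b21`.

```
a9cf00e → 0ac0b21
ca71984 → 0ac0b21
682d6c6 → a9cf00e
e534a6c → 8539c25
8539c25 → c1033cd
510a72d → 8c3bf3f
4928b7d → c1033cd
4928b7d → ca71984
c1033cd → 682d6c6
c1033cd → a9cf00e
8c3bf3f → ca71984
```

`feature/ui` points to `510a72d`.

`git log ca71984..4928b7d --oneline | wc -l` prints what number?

4

Reachable from 4928b7d: {0ac0b21, 4928b7d, 682d6c6, a9cf00e, c1033cd, ca71984}.
Reachable from ca71984: {0ac0b21, ca71984}.
In 4928b7d's history but not ca71984's: {4928b7d, 682d6c6, a9cf00e, c1033cd} — 4 commits.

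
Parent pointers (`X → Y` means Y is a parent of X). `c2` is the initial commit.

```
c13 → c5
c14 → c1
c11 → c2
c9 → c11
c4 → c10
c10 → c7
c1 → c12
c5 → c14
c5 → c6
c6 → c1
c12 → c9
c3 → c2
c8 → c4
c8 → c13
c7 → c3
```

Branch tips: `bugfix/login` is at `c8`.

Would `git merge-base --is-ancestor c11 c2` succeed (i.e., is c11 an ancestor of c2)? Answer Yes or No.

Ancestors of c2: {c2}.
c11 is not in that set, so it is not an ancestor of c2.

No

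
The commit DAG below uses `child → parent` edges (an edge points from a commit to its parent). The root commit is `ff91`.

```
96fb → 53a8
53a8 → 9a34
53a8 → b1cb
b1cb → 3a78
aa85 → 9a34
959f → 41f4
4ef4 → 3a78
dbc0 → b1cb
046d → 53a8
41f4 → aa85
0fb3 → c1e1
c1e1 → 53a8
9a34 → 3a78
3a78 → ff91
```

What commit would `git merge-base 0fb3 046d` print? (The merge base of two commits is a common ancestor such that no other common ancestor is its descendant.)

Ancestors of 0fb3: {0fb3, 3a78, 53a8, 9a34, b1cb, c1e1, ff91}.
Ancestors of 046d: {046d, 3a78, 53a8, 9a34, b1cb, ff91}.
Common ancestors: {3a78, 53a8, 9a34, b1cb, ff91}.
Among these, 53a8 is not an ancestor of any other common ancestor — it is the merge base.

53a8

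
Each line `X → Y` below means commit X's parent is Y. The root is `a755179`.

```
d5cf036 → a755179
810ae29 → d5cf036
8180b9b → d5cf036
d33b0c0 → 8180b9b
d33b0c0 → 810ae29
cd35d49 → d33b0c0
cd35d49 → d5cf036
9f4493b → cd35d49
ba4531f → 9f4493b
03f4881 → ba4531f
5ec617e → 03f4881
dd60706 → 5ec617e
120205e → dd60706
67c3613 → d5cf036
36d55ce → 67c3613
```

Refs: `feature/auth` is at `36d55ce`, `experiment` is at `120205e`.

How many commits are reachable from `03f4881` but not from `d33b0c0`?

Reachable from 03f4881: {03f4881, 810ae29, 8180b9b, 9f4493b, a755179, ba4531f, cd35d49, d33b0c0, d5cf036}.
Reachable from d33b0c0: {810ae29, 8180b9b, a755179, d33b0c0, d5cf036}.
In 03f4881's history but not d33b0c0's: {03f4881, 9f4493b, ba4531f, cd35d49} — 4 commits.

4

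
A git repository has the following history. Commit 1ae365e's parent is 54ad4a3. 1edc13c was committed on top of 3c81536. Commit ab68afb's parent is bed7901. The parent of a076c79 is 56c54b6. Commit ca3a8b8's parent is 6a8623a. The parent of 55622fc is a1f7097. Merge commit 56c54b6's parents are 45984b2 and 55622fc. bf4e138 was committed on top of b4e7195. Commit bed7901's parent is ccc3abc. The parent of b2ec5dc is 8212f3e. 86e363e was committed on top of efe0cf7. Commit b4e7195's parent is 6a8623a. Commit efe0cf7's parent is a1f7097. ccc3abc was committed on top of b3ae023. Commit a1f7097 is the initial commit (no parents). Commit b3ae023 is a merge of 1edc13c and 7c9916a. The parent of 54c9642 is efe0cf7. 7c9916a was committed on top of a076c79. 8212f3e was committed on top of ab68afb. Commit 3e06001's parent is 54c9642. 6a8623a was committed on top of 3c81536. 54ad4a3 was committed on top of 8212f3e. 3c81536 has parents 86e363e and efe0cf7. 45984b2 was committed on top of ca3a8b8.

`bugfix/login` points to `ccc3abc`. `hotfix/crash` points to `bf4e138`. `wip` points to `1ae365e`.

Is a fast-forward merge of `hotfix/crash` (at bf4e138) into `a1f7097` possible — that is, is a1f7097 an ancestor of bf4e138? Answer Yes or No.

Yes

A fast-forward from a1f7097 to bf4e138 is possible iff a1f7097 is an ancestor of bf4e138.
Ancestors of bf4e138: {3c81536, 6a8623a, 86e363e, a1f7097, b4e7195, bf4e138, efe0cf7}.
a1f7097 is among them, so fast-forward is possible.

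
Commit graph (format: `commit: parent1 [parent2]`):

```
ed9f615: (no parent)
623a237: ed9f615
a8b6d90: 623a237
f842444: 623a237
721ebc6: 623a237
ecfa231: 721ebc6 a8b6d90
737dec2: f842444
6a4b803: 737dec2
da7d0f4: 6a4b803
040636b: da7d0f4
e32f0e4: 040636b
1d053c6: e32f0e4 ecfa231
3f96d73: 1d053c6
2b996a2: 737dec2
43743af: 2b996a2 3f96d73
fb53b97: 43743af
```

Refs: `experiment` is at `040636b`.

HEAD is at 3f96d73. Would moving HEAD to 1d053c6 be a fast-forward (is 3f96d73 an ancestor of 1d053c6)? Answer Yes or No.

No

A fast-forward from 3f96d73 to 1d053c6 is possible iff 3f96d73 is an ancestor of 1d053c6.
Ancestors of 1d053c6: {040636b, 1d053c6, 623a237, 6a4b803, 721ebc6, 737dec2, a8b6d90, da7d0f4, e32f0e4, ecfa231, ed9f615, f842444}.
3f96d73 is not among them, so fast-forward is not possible.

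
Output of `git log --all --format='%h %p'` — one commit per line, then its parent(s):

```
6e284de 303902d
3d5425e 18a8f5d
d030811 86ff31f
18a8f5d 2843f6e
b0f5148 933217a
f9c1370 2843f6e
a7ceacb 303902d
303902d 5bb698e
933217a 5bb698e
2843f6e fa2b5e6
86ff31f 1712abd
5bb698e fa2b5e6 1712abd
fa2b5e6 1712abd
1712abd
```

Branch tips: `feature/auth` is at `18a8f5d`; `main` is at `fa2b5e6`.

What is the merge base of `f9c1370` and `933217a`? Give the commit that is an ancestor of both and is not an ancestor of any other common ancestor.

fa2b5e6

Ancestors of f9c1370: {1712abd, 2843f6e, f9c1370, fa2b5e6}.
Ancestors of 933217a: {1712abd, 5bb698e, 933217a, fa2b5e6}.
Common ancestors: {1712abd, fa2b5e6}.
Among these, fa2b5e6 is not an ancestor of any other common ancestor — it is the merge base.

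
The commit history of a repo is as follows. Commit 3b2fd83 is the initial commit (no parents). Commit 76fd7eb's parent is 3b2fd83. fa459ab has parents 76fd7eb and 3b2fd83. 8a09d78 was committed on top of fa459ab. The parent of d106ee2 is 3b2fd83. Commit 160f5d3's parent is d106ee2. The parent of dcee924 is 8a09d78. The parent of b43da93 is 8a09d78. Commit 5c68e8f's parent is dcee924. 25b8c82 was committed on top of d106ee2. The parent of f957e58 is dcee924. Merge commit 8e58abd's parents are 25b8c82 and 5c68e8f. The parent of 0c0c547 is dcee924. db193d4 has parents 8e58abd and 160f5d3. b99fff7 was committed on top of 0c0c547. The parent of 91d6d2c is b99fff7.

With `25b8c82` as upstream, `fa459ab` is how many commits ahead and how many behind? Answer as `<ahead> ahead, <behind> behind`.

Reachable from fa459ab: {3b2fd83, 76fd7eb, fa459ab}.
Reachable from 25b8c82: {25b8c82, 3b2fd83, d106ee2}.
Only in fa459ab's history (ahead): {76fd7eb, fa459ab} — 2.
Only in 25b8c82's history (behind): {25b8c82, d106ee2} — 2.

2 ahead, 2 behind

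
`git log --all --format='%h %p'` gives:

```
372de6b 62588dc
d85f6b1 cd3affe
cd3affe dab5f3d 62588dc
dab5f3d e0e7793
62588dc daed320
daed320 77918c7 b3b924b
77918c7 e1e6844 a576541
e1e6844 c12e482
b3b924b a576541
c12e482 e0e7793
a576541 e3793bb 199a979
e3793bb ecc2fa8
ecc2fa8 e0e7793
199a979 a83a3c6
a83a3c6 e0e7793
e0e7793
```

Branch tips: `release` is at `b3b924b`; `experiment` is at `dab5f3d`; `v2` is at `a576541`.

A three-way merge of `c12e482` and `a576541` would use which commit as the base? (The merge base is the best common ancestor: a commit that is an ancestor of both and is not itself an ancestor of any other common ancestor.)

Ancestors of c12e482: {c12e482, e0e7793}.
Ancestors of a576541: {199a979, a576541, a83a3c6, e0e7793, e3793bb, ecc2fa8}.
Common ancestors: {e0e7793}.
The only common ancestor is e0e7793, so it is the merge base.

e0e7793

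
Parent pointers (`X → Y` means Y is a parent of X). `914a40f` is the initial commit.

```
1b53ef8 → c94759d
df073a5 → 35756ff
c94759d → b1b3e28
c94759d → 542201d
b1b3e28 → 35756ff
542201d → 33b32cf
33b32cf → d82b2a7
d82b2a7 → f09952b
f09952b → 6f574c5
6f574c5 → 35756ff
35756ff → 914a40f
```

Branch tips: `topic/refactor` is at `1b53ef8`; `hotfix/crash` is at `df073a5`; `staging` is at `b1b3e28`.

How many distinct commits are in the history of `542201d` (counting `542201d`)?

7

Walking parent pointers from 542201d: reachable set = {33b32cf, 35756ff, 542201d, 6f574c5, 914a40f, d82b2a7, f09952b}.
That is 7 commits.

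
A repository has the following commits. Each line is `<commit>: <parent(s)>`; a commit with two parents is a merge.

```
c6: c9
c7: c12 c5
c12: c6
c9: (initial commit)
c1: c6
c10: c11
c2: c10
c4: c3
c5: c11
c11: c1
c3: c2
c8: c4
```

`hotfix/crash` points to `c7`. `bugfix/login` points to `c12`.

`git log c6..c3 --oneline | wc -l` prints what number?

5

Reachable from c3: {c1, c10, c11, c2, c3, c6, c9}.
Reachable from c6: {c6, c9}.
In c3's history but not c6's: {c1, c10, c11, c2, c3} — 5 commits.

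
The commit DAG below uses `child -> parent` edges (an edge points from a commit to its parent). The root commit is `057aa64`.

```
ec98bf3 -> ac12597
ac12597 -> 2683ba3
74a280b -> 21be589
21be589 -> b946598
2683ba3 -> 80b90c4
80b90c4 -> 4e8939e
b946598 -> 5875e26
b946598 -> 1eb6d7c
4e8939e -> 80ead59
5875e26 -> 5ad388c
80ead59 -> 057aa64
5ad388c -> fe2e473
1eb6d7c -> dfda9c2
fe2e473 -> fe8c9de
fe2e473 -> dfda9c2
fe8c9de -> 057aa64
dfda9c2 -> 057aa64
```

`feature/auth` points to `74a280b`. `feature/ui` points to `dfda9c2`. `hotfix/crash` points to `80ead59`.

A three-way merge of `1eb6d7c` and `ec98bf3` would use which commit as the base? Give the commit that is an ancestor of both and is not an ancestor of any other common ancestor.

057aa64

Ancestors of 1eb6d7c: {057aa64, 1eb6d7c, dfda9c2}.
Ancestors of ec98bf3: {057aa64, 2683ba3, 4e8939e, 80b90c4, 80ead59, ac12597, ec98bf3}.
Common ancestors: {057aa64}.
The only common ancestor is 057aa64, so it is the merge base.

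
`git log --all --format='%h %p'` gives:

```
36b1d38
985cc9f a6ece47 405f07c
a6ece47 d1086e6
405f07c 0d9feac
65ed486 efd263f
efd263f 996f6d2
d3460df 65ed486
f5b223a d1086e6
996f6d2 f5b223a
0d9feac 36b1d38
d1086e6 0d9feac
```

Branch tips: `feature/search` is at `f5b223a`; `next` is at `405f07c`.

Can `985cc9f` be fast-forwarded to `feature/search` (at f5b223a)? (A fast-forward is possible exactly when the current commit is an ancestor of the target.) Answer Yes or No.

No

A fast-forward from 985cc9f to f5b223a is possible iff 985cc9f is an ancestor of f5b223a.
Ancestors of f5b223a: {0d9feac, 36b1d38, d1086e6, f5b223a}.
985cc9f is not among them, so fast-forward is not possible.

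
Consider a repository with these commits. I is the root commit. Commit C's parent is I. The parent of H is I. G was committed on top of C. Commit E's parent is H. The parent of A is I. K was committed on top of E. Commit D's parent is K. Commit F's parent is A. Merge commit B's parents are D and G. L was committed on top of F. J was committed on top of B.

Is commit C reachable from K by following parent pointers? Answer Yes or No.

Ancestors of K: {E, H, I, K}.
C is not in that set, so it is not an ancestor of K.

No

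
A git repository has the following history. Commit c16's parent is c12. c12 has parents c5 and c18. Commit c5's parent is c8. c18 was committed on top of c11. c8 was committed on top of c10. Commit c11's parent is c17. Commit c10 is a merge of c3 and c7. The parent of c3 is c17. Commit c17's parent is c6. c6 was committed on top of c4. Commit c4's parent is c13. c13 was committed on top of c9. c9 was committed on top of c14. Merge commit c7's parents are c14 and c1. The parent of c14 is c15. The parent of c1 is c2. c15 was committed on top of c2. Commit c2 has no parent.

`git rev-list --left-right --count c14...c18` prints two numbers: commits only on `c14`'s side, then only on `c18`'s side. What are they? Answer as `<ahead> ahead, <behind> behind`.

0 ahead, 7 behind

Reachable from c14: {c14, c15, c2}.
Reachable from c18: {c11, c13, c14, c15, c17, c18, c2, c4, c6, c9}.
Only in c14's history (ahead): {} — 0.
Only in c18's history (behind): {c11, c13, c17, c18, c4, c6, c9} — 7.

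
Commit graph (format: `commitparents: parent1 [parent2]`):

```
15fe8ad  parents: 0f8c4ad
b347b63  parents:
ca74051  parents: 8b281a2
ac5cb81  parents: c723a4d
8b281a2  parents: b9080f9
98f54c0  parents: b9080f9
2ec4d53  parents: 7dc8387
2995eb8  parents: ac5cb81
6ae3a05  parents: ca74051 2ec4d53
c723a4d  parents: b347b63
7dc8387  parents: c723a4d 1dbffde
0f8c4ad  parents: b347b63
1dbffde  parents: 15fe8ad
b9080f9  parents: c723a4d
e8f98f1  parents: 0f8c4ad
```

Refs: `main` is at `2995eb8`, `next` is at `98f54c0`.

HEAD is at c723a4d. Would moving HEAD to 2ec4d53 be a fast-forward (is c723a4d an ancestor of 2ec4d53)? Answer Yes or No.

Yes

A fast-forward from c723a4d to 2ec4d53 is possible iff c723a4d is an ancestor of 2ec4d53.
Ancestors of 2ec4d53: {0f8c4ad, 15fe8ad, 1dbffde, 2ec4d53, 7dc8387, b347b63, c723a4d}.
c723a4d is among them, so fast-forward is possible.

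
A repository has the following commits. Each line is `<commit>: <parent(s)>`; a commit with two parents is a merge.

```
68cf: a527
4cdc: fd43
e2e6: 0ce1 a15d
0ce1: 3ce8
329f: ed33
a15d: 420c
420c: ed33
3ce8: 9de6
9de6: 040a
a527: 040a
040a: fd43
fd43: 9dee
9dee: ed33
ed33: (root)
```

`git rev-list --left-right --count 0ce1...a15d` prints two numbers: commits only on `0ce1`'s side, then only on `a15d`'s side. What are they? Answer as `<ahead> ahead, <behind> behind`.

6 ahead, 2 behind

Reachable from 0ce1: {040a, 0ce1, 3ce8, 9de6, 9dee, ed33, fd43}.
Reachable from a15d: {420c, a15d, ed33}.
Only in 0ce1's history (ahead): {040a, 0ce1, 3ce8, 9de6, 9dee, fd43} — 6.
Only in a15d's history (behind): {420c, a15d} — 2.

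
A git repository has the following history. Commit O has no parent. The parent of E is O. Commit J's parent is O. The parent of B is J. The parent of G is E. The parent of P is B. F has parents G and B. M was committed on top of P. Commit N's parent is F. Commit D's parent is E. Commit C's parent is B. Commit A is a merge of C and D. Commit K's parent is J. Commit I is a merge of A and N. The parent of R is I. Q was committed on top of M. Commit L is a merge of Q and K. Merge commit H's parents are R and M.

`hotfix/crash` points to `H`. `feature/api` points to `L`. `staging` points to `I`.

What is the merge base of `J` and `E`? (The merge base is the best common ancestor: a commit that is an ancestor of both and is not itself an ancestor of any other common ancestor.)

Ancestors of J: {J, O}.
Ancestors of E: {E, O}.
Common ancestors: {O}.
The only common ancestor is O, so it is the merge base.

O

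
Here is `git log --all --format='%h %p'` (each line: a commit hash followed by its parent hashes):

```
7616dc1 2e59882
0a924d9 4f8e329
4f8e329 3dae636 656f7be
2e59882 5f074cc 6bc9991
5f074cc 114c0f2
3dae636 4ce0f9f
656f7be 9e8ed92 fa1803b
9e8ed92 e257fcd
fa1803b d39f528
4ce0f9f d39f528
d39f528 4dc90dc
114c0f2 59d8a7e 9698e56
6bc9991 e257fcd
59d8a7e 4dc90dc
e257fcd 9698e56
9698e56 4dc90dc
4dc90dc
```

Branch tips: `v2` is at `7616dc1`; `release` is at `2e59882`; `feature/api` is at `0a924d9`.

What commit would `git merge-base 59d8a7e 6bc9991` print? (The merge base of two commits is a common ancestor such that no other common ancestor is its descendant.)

4dc90dc

Ancestors of 59d8a7e: {4dc90dc, 59d8a7e}.
Ancestors of 6bc9991: {4dc90dc, 6bc9991, 9698e56, e257fcd}.
Common ancestors: {4dc90dc}.
The only common ancestor is 4dc90dc, so it is the merge base.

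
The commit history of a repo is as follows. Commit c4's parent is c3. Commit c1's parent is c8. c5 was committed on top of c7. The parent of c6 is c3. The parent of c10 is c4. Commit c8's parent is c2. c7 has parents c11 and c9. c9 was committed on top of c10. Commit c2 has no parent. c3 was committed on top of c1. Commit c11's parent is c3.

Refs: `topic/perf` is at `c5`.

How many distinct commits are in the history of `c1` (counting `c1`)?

Walking parent pointers from c1: reachable set = {c1, c2, c8}.
That is 3 commits.

3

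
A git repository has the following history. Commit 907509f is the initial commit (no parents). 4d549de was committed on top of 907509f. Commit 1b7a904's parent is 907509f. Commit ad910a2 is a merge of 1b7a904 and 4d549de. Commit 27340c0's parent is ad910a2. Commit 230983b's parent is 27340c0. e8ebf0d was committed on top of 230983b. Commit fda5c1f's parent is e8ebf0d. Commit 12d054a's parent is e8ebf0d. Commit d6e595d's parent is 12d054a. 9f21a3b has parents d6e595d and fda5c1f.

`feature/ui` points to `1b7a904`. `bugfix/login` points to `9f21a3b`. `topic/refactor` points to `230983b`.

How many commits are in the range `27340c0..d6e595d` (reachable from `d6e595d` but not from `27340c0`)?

Reachable from d6e595d: {12d054a, 1b7a904, 230983b, 27340c0, 4d549de, 907509f, ad910a2, d6e595d, e8ebf0d}.
Reachable from 27340c0: {1b7a904, 27340c0, 4d549de, 907509f, ad910a2}.
In d6e595d's history but not 27340c0's: {12d054a, 230983b, d6e595d, e8ebf0d} — 4 commits.

4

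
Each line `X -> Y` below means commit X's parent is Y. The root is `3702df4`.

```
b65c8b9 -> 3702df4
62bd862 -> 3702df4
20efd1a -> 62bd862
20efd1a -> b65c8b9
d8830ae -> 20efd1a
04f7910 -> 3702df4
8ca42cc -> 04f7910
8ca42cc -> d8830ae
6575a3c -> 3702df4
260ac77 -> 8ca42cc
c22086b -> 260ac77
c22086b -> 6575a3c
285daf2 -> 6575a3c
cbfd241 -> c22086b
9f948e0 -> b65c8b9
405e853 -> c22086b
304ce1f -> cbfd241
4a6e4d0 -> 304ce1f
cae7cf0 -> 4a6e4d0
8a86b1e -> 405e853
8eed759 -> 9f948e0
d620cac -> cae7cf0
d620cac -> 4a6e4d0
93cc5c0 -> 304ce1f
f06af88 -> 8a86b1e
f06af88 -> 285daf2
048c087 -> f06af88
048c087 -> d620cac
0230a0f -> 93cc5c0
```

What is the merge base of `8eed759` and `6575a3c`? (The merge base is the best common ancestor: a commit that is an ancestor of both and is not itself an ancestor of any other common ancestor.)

3702df4

Ancestors of 8eed759: {3702df4, 8eed759, 9f948e0, b65c8b9}.
Ancestors of 6575a3c: {3702df4, 6575a3c}.
Common ancestors: {3702df4}.
The only common ancestor is 3702df4, so it is the merge base.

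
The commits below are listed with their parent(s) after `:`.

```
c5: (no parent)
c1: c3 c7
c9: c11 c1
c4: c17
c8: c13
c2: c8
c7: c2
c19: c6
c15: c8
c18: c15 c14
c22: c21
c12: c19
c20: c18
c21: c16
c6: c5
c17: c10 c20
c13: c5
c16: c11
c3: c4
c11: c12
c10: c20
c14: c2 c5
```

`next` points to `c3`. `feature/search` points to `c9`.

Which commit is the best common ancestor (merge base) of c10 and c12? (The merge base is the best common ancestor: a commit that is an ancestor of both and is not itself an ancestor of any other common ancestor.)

Ancestors of c10: {c10, c13, c14, c15, c18, c2, c20, c5, c8}.
Ancestors of c12: {c12, c19, c5, c6}.
Common ancestors: {c5}.
The only common ancestor is c5, so it is the merge base.

c5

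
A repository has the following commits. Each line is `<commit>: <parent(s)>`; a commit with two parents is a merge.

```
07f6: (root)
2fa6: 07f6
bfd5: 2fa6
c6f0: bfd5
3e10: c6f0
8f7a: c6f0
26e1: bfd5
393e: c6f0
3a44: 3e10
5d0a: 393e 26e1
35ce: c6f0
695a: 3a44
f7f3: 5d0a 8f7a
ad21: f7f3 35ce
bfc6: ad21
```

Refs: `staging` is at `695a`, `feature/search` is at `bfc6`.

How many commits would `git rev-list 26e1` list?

4

Walking parent pointers from 26e1: reachable set = {07f6, 26e1, 2fa6, bfd5}.
That is 4 commits.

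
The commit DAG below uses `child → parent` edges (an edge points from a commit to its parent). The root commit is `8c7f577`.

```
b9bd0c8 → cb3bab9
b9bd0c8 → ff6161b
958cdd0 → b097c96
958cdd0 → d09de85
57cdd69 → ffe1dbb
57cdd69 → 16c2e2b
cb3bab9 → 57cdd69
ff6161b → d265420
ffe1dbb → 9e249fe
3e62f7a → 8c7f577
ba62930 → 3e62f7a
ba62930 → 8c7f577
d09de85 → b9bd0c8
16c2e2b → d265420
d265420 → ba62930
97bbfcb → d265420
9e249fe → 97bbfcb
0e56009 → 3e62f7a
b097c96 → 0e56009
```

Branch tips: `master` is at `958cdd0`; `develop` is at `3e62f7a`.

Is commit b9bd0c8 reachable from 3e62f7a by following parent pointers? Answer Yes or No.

No

Ancestors of 3e62f7a: {3e62f7a, 8c7f577}.
b9bd0c8 is not in that set, so it is not an ancestor of 3e62f7a.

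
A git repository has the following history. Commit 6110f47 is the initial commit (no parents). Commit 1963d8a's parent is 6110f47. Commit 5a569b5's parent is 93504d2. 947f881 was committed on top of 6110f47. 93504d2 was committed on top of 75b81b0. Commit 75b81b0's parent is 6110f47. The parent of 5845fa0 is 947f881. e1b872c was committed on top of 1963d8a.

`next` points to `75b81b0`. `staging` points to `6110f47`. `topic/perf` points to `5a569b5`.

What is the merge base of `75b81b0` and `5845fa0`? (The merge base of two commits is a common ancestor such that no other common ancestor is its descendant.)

Ancestors of 75b81b0: {6110f47, 75b81b0}.
Ancestors of 5845fa0: {5845fa0, 6110f47, 947f881}.
Common ancestors: {6110f47}.
The only common ancestor is 6110f47, so it is the merge base.

6110f47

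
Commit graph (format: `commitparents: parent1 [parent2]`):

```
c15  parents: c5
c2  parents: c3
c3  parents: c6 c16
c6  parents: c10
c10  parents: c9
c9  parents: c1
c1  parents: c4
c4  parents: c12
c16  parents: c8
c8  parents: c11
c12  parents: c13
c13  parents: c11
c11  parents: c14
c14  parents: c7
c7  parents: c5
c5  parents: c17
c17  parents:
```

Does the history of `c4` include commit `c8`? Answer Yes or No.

Ancestors of c4: {c11, c12, c13, c14, c17, c4, c5, c7}.
c8 is not in that set, so it is not an ancestor of c4.

No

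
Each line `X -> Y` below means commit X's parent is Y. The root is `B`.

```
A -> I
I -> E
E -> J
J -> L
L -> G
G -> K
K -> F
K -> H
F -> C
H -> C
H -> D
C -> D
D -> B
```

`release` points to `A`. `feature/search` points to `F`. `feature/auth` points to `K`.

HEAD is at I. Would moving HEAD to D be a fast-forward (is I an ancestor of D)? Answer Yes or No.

A fast-forward from I to D is possible iff I is an ancestor of D.
Ancestors of D: {B, D}.
I is not among them, so fast-forward is not possible.

No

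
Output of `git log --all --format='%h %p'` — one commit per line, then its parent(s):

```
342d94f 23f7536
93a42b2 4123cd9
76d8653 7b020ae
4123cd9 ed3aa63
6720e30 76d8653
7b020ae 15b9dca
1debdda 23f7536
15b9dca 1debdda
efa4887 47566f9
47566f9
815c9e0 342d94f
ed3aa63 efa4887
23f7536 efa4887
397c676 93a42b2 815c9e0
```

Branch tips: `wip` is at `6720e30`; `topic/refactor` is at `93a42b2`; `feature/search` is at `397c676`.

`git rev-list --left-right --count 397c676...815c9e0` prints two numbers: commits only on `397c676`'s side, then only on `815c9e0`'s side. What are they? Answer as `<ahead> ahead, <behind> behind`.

Reachable from 397c676: {23f7536, 342d94f, 397c676, 4123cd9, 47566f9, 815c9e0, 93a42b2, ed3aa63, efa4887}.
Reachable from 815c9e0: {23f7536, 342d94f, 47566f9, 815c9e0, efa4887}.
Only in 397c676's history (ahead): {397c676, 4123cd9, 93a42b2, ed3aa63} — 4.
Only in 815c9e0's history (behind): {} — 0.

4 ahead, 0 behind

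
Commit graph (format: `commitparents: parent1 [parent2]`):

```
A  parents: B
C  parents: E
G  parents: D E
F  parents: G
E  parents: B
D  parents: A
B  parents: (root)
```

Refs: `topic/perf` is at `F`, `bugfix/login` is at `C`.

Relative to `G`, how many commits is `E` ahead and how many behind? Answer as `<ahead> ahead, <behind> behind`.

0 ahead, 3 behind

Reachable from E: {B, E}.
Reachable from G: {A, B, D, E, G}.
Only in E's history (ahead): {} — 0.
Only in G's history (behind): {A, D, G} — 3.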